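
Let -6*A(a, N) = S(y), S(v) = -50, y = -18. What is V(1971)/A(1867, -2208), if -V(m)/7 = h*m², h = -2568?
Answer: 209501705448/25 ≈ 8.3801e+9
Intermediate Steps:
A(a, N) = 25/3 (A(a, N) = -⅙*(-50) = 25/3)
V(m) = 17976*m² (V(m) = -(-17976)*m² = 17976*m²)
V(1971)/A(1867, -2208) = (17976*1971²)/(25/3) = (17976*3884841)*(3/25) = 69833901816*(3/25) = 209501705448/25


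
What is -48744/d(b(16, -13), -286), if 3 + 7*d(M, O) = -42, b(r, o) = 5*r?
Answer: 37912/5 ≈ 7582.4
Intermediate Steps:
d(M, O) = -45/7 (d(M, O) = -3/7 + (⅐)*(-42) = -3/7 - 6 = -45/7)
-48744/d(b(16, -13), -286) = -48744/(-45/7) = -48744*(-7/45) = 37912/5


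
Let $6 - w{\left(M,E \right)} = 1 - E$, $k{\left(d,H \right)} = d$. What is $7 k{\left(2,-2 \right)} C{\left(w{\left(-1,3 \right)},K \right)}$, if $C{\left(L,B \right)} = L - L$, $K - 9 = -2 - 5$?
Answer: $0$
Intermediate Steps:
$w{\left(M,E \right)} = 5 + E$ ($w{\left(M,E \right)} = 6 - \left(1 - E\right) = 6 + \left(-1 + E\right) = 5 + E$)
$K = 2$ ($K = 9 - 7 = 2$)
$C{\left(L,B \right)} = 0$
$7 k{\left(2,-2 \right)} C{\left(w{\left(-1,3 \right)},K \right)} = 7 \cdot 2 \cdot 0 = 14 \cdot 0 = 0$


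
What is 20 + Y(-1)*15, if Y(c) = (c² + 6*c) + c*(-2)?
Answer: -25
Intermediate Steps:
Y(c) = c² + 4*c (Y(c) = (c² + 6*c) - 2*c = c² + 4*c)
20 + Y(-1)*15 = 20 - (4 - 1)*15 = 20 - 1*3*15 = 20 - 3*15 = 20 - 45 = -25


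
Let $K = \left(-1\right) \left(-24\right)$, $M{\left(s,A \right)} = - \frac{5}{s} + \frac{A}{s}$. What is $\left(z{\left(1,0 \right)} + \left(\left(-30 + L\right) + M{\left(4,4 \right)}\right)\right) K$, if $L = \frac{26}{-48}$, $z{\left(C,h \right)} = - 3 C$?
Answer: $-811$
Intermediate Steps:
$L = - \frac{13}{24}$ ($L = 26 \left(- \frac{1}{48}\right) = - \frac{13}{24} \approx -0.54167$)
$K = 24$
$\left(z{\left(1,0 \right)} + \left(\left(-30 + L\right) + M{\left(4,4 \right)}\right)\right) K = \left(\left(-3\right) 1 + \left(\left(-30 - \frac{13}{24}\right) + \frac{-5 + 4}{4}\right)\right) 24 = \left(-3 + \left(- \frac{733}{24} + \frac{1}{4} \left(-1\right)\right)\right) 24 = \left(-3 - \frac{739}{24}\right) 24 = \left(- \frac{811}{24}\right) 24 = -811$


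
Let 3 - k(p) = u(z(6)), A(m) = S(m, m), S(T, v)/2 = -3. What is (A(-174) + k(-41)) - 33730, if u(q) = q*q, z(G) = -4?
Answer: -33749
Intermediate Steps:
S(T, v) = -6 (S(T, v) = 2*(-3) = -6)
A(m) = -6
u(q) = q²
k(p) = -13 (k(p) = 3 - 1*(-4)² = 3 - 1*16 = 3 - 16 = -13)
(A(-174) + k(-41)) - 33730 = (-6 - 13) - 33730 = -19 - 33730 = -33749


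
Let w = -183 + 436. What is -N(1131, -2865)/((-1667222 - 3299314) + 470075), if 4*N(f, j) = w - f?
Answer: -439/8992922 ≈ -4.8816e-5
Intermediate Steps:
w = 253
N(f, j) = 253/4 - f/4 (N(f, j) = (253 - f)/4 = 253/4 - f/4)
-N(1131, -2865)/((-1667222 - 3299314) + 470075) = -(253/4 - ¼*1131)/((-1667222 - 3299314) + 470075) = -(253/4 - 1131/4)/(-4966536 + 470075) = -(-439)/(2*(-4496461)) = -(-439)*(-1)/(2*4496461) = -1*439/8992922 = -439/8992922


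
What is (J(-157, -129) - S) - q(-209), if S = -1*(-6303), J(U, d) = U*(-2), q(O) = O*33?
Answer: 908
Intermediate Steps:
q(O) = 33*O
J(U, d) = -2*U
S = 6303
(J(-157, -129) - S) - q(-209) = (-2*(-157) - 1*6303) - 33*(-209) = (314 - 6303) - 1*(-6897) = -5989 + 6897 = 908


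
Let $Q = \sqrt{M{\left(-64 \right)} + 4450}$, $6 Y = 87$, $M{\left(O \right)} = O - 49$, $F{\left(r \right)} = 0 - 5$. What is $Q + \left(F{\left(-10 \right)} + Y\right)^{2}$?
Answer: $\frac{361}{4} + \sqrt{4337} \approx 156.11$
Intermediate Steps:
$F{\left(r \right)} = -5$
$M{\left(O \right)} = -49 + O$
$Y = \frac{29}{2}$ ($Y = \frac{1}{6} \cdot 87 = \frac{29}{2} \approx 14.5$)
$Q = \sqrt{4337}$ ($Q = \sqrt{\left(-49 - 64\right) + 4450} = \sqrt{-113 + 4450} = \sqrt{4337} \approx 65.856$)
$Q + \left(F{\left(-10 \right)} + Y\right)^{2} = \sqrt{4337} + \left(-5 + \frac{29}{2}\right)^{2} = \sqrt{4337} + \left(\frac{19}{2}\right)^{2} = \sqrt{4337} + \frac{361}{4} = \frac{361}{4} + \sqrt{4337}$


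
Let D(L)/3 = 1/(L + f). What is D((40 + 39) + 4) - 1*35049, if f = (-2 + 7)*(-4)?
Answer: -736028/21 ≈ -35049.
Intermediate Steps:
f = -20 (f = 5*(-4) = -20)
D(L) = 3/(-20 + L) (D(L) = 3/(L - 20) = 3/(-20 + L))
D((40 + 39) + 4) - 1*35049 = 3/(-20 + ((40 + 39) + 4)) - 1*35049 = 3/(-20 + (79 + 4)) - 35049 = 3/(-20 + 83) - 35049 = 3/63 - 35049 = 3*(1/63) - 35049 = 1/21 - 35049 = -736028/21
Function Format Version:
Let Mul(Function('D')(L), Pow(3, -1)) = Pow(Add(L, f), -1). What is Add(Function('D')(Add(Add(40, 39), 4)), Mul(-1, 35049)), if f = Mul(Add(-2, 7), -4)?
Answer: Rational(-736028, 21) ≈ -35049.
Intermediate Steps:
f = -20 (f = Mul(5, -4) = -20)
Function('D')(L) = Mul(3, Pow(Add(-20, L), -1)) (Function('D')(L) = Mul(3, Pow(Add(L, -20), -1)) = Mul(3, Pow(Add(-20, L), -1)))
Add(Function('D')(Add(Add(40, 39), 4)), Mul(-1, 35049)) = Add(Mul(3, Pow(Add(-20, Add(Add(40, 39), 4)), -1)), Mul(-1, 35049)) = Add(Mul(3, Pow(Add(-20, Add(79, 4)), -1)), -35049) = Add(Mul(3, Pow(Add(-20, 83), -1)), -35049) = Add(Mul(3, Pow(63, -1)), -35049) = Add(Mul(3, Rational(1, 63)), -35049) = Add(Rational(1, 21), -35049) = Rational(-736028, 21)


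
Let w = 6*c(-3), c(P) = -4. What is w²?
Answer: 576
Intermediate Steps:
w = -24 (w = 6*(-4) = -24)
w² = (-24)² = 576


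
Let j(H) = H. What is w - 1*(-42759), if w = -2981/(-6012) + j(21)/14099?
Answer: 3624431311063/84763188 ≈ 42760.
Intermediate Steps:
w = 42155371/84763188 (w = -2981/(-6012) + 21/14099 = -2981*(-1/6012) + 21*(1/14099) = 2981/6012 + 21/14099 = 42155371/84763188 ≈ 0.49733)
w - 1*(-42759) = 42155371/84763188 - 1*(-42759) = 42155371/84763188 + 42759 = 3624431311063/84763188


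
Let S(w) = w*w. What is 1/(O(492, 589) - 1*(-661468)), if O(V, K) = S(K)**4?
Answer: 1/14485128701483115479549 ≈ 6.9036e-23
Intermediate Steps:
S(w) = w**2
O(V, K) = K**8 (O(V, K) = (K**2)**4 = K**8)
1/(O(492, 589) - 1*(-661468)) = 1/(589**8 - 1*(-661468)) = 1/(14485128701483114818081 + 661468) = 1/14485128701483115479549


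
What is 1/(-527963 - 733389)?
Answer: -1/1261352 ≈ -7.9280e-7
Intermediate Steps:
1/(-527963 - 733389) = 1/(-1261352) = -1/1261352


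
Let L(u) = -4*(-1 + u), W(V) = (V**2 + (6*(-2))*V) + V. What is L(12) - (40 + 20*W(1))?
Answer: 116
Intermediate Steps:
W(V) = V**2 - 11*V (W(V) = (V**2 - 12*V) + V = V**2 - 11*V)
L(u) = 4 - 4*u
L(12) - (40 + 20*W(1)) = (4 - 4*12) - (40 + 20*(1*(-11 + 1))) = (4 - 48) - (40 + 20*(1*(-10))) = -44 - (40 + 20*(-10)) = -44 - (40 - 200) = -44 - 1*(-160) = -44 + 160 = 116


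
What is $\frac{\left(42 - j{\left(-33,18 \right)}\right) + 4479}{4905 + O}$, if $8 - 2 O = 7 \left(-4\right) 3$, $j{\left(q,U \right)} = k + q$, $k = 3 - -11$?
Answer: $\frac{4540}{4951} \approx 0.91699$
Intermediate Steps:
$k = 14$ ($k = 3 + 11 = 14$)
$j{\left(q,U \right)} = 14 + q$
$O = 46$ ($O = 4 - \frac{7 \left(-4\right) 3}{2} = 4 - \frac{\left(-28\right) 3}{2} = 4 - -42 = 4 + 42 = 46$)
$\frac{\left(42 - j{\left(-33,18 \right)}\right) + 4479}{4905 + O} = \frac{\left(42 - \left(14 - 33\right)\right) + 4479}{4905 + 46} = \frac{\left(42 - -19\right) + 4479}{4951} = \left(\left(42 + 19\right) + 4479\right) \frac{1}{4951} = \left(61 + 4479\right) \frac{1}{4951} = 4540 \cdot \frac{1}{4951} = \frac{4540}{4951}$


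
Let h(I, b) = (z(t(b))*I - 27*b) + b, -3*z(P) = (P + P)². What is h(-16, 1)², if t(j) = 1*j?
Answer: 196/9 ≈ 21.778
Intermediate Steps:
t(j) = j
z(P) = -4*P²/3 (z(P) = -(P + P)²/3 = -4*P²/3)
h(I, b) = -26*b - 4*I*b²/3 (h(I, b) = ((-4*b²/3)*I - 27*b) + b = (-4*I*b²/3 - 27*b) + b = (-27*b - 4*I*b²/3) + b = -26*b - 4*I*b²/3)
h(-16, 1)² = ((⅔)*1*(-39 - 2*(-16)*1))² = ((⅔)*1*(-39 + 32))² = ((⅔)*1*(-7))² = (-14/3)² = 196/9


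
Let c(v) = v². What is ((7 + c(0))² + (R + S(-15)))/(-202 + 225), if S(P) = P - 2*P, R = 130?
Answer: 194/23 ≈ 8.4348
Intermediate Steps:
S(P) = -P
((7 + c(0))² + (R + S(-15)))/(-202 + 225) = ((7 + 0²)² + (130 - 1*(-15)))/(-202 + 225) = ((7 + 0)² + (130 + 15))/23 = (7² + 145)*(1/23) = (49 + 145)*(1/23) = 194*(1/23) = 194/23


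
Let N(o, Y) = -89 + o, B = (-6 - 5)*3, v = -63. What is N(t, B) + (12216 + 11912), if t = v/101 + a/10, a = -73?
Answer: 24271387/1010 ≈ 24031.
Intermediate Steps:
B = -33 (B = -11*3 = -33)
t = -8003/1010 (t = -63/101 - 73/10 = -8003/1010 ≈ -7.9238)
N(t, B) + (12216 + 11912) = (-89 - 8003/1010) + (12216 + 11912) = -97893/1010 + 24128 = 24271387/1010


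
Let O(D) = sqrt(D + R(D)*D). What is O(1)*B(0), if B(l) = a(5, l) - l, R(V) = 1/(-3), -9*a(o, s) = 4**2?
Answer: -16*sqrt(6)/27 ≈ -1.4515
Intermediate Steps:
a(o, s) = -16/9 (a(o, s) = -1/9*4**2 = -1/9*16 = -16/9)
R(V) = -1/3
B(l) = -16/9 - l
O(D) = sqrt(6)*sqrt(D)/3 (O(D) = sqrt(D - D/3) = sqrt(2*D/3) = sqrt(6)*sqrt(D)/3)
O(1)*B(0) = (sqrt(6)*sqrt(1)/3)*(-16/9 - 1*0) = ((1/3)*sqrt(6)*1)*(-16/9 + 0) = (sqrt(6)/3)*(-16/9) = -16*sqrt(6)/27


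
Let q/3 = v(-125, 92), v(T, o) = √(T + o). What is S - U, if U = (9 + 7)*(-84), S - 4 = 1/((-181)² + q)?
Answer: 1446786080225/1073283418 - 3*I*√33/1073283418 ≈ 1348.0 - 1.6057e-8*I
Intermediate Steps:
q = 3*I*√33 (q = 3*√(-125 + 92) = 3*√(-33) = 3*(I*√33) = 3*I*√33 ≈ 17.234*I)
S = 4 + 1/(32761 + 3*I*√33) (S = 4 + 1/((-181)² + 3*I*√33) = 4 + 1/(32761 + 3*I*√33) ≈ 4.0 - 1.6057e-8*I)
U = -1344 (U = 16*(-84) = -1344)
S - U = (4293166433/1073283418 - 3*I*√33/1073283418) - 1*(-1344) = (4293166433/1073283418 - 3*I*√33/1073283418) + 1344 = 1446786080225/1073283418 - 3*I*√33/1073283418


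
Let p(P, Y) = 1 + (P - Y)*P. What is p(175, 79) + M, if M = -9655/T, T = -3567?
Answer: 59938822/3567 ≈ 16804.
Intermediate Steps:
p(P, Y) = 1 + P*(P - Y)
M = 9655/3567 (M = -9655/(-3567) = -9655*(-1/3567) = 9655/3567 ≈ 2.7068)
p(175, 79) + M = (1 + 175**2 - 1*175*79) + 9655/3567 = (1 + 30625 - 13825) + 9655/3567 = 16801 + 9655/3567 = 59938822/3567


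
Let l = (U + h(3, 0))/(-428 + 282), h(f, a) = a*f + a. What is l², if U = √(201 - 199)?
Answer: 1/10658 ≈ 9.3826e-5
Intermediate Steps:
U = √2 ≈ 1.4142
h(f, a) = a + a*f
l = -√2/146 (l = (√2 + 0*(1 + 3))/(-428 + 282) = (√2 + 0*4)/(-146) = (√2 + 0)*(-1/146) = √2*(-1/146) = -√2/146 ≈ -0.0096864)
l² = (-√2/146)² = 1/10658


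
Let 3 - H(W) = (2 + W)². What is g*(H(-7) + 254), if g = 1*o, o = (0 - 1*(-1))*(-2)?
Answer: -464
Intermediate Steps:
o = -2 (o = (0 + 1)*(-2) = 1*(-2) = -2)
H(W) = 3 - (2 + W)²
g = -2 (g = 1*(-2) = -2)
g*(H(-7) + 254) = -2*((3 - (2 - 7)²) + 254) = -2*((3 - 1*(-5)²) + 254) = -2*((3 - 1*25) + 254) = -2*((3 - 25) + 254) = -2*(-22 + 254) = -2*232 = -464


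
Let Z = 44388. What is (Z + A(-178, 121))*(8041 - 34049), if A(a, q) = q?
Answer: -1157590072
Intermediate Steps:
(Z + A(-178, 121))*(8041 - 34049) = (44388 + 121)*(8041 - 34049) = 44509*(-26008) = -1157590072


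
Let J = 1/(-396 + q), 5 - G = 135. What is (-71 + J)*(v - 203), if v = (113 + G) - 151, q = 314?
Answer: 2160333/82 ≈ 26346.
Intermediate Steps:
G = -130 (G = 5 - 1*135 = 5 - 135 = -130)
J = -1/82 (J = 1/(-396 + 314) = 1/(-82) = -1/82 ≈ -0.012195)
v = -168 (v = (113 - 130) - 151 = -17 - 151 = -168)
(-71 + J)*(v - 203) = (-71 - 1/82)*(-168 - 203) = -5823/82*(-371) = 2160333/82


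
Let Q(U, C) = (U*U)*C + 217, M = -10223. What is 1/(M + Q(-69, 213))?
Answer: 1/1004087 ≈ 9.9593e-7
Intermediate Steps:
Q(U, C) = 217 + C*U**2 (Q(U, C) = U**2*C + 217 = C*U**2 + 217 = 217 + C*U**2)
1/(M + Q(-69, 213)) = 1/(-10223 + (217 + 213*(-69)**2)) = 1/(-10223 + (217 + 213*4761)) = 1/(-10223 + (217 + 1014093)) = 1/(-10223 + 1014310) = 1/1004087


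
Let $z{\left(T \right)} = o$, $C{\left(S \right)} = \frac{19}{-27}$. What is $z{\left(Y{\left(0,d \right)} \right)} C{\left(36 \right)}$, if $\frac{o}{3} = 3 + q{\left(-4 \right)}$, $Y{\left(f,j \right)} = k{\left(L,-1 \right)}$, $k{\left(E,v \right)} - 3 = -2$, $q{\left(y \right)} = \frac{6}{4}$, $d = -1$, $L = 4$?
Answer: $- \frac{19}{2} \approx -9.5$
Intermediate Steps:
$q{\left(y \right)} = \frac{3}{2}$ ($q{\left(y \right)} = 6 \cdot \frac{1}{4} = \frac{3}{2}$)
$k{\left(E,v \right)} = 1$ ($k{\left(E,v \right)} = 3 - 2 = 1$)
$C{\left(S \right)} = - \frac{19}{27}$ ($C{\left(S \right)} = 19 \left(- \frac{1}{27}\right) = - \frac{19}{27}$)
$Y{\left(f,j \right)} = 1$
$o = \frac{27}{2}$ ($o = 3 \left(3 + \frac{3}{2}\right) = 3 \cdot \frac{9}{2} = \frac{27}{2} \approx 13.5$)
$z{\left(T \right)} = \frac{27}{2}$
$z{\left(Y{\left(0,d \right)} \right)} C{\left(36 \right)} = \frac{27}{2} \left(- \frac{19}{27}\right) = - \frac{19}{2}$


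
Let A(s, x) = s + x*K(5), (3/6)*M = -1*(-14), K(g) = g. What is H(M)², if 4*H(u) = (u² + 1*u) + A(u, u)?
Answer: 60025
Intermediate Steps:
M = 28 (M = 2*(-1*(-14)) = 2*14 = 28)
A(s, x) = s + 5*x (A(s, x) = s + x*5 = s + 5*x)
H(u) = u²/4 + 7*u/4 (H(u) = ((u² + 1*u) + (u + 5*u))/4 = ((u² + u) + 6*u)/4 = ((u + u²) + 6*u)/4 = (u² + 7*u)/4 = u²/4 + 7*u/4)
H(M)² = ((¼)*28*(7 + 28))² = ((¼)*28*35)² = 245² = 60025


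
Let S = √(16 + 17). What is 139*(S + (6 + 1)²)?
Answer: 6811 + 139*√33 ≈ 7609.5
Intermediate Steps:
S = √33 ≈ 5.7446
139*(S + (6 + 1)²) = 139*(√33 + (6 + 1)²) = 139*(√33 + 7²) = 139*(√33 + 49) = 139*(49 + √33) = 6811 + 139*√33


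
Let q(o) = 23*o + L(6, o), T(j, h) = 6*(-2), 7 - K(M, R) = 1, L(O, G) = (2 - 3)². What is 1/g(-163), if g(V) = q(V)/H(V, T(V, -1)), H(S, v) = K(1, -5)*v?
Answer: 18/937 ≈ 0.019210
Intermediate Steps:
L(O, G) = 1 (L(O, G) = (-1)² = 1)
K(M, R) = 6 (K(M, R) = 7 - 1*1 = 7 - 1 = 6)
T(j, h) = -12
H(S, v) = 6*v
q(o) = 1 + 23*o (q(o) = 23*o + 1 = 1 + 23*o)
g(V) = -1/72 - 23*V/72 (g(V) = (1 + 23*V)/((6*(-12))) = (1 + 23*V)/(-72) = (1 + 23*V)*(-1/72) = -1/72 - 23*V/72)
1/g(-163) = 1/(-1/72 - 23/72*(-163)) = 1/(-1/72 + 3749/72) = 1/(937/18) = 18/937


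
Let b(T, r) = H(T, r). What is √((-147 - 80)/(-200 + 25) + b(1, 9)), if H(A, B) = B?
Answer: √12614/35 ≈ 3.2089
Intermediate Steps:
b(T, r) = r
√((-147 - 80)/(-200 + 25) + b(1, 9)) = √((-147 - 80)/(-200 + 25) + 9) = √(-227/(-175) + 9) = √(-227*(-1/175) + 9) = √(227/175 + 9) = √(1802/175) = √12614/35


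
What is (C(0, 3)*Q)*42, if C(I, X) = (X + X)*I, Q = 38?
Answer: 0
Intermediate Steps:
C(I, X) = 2*I*X (C(I, X) = (2*X)*I = 2*I*X)
(C(0, 3)*Q)*42 = ((2*0*3)*38)*42 = (0*38)*42 = 0*42 = 0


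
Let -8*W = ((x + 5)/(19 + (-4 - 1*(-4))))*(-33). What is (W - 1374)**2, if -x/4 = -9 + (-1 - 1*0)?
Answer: 42999413769/23104 ≈ 1.8611e+6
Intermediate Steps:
x = 40 (x = -4*(-9 + (-1 - 1*0)) = -4*(-9 + (-1 + 0)) = -4*(-9 - 1) = -4*(-10) = 40)
W = 1485/152 (W = -(40 + 5)/(19 + (-4 - 1*(-4)))*(-33)/8 = -45/(19 + (-4 + 4))*(-33)/8 = -45/(19 + 0)*(-33)/8 = -45/19*(-33)/8 = -45*(1/19)*(-33)/8 = -45*(-33)/152 = -1/8*(-1485/19) = 1485/152 ≈ 9.7697)
(W - 1374)**2 = (1485/152 - 1374)**2 = (-207363/152)**2 = 42999413769/23104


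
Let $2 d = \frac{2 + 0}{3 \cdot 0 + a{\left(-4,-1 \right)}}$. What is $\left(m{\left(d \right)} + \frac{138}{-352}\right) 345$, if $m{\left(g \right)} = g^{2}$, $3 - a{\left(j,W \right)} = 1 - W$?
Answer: $\frac{36915}{176} \approx 209.74$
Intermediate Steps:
$a{\left(j,W \right)} = 2 + W$ ($a{\left(j,W \right)} = 3 - \left(1 - W\right) = 3 + \left(-1 + W\right) = 2 + W$)
$d = 1$ ($d = \frac{\left(2 + 0\right) \frac{1}{3 \cdot 0 + \left(2 - 1\right)}}{2} = \frac{2 \frac{1}{0 + 1}}{2} = \frac{2 \cdot 1^{-1}}{2} = \frac{2 \cdot 1}{2} = \frac{1}{2} \cdot 2 = 1$)
$\left(m{\left(d \right)} + \frac{138}{-352}\right) 345 = \left(1^{2} + \frac{138}{-352}\right) 345 = \left(1 + 138 \left(- \frac{1}{352}\right)\right) 345 = \left(1 - \frac{69}{176}\right) 345 = \frac{107}{176} \cdot 345 = \frac{36915}{176}$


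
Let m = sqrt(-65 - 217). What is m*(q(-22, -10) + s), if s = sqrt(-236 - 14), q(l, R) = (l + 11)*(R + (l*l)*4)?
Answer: I*sqrt(282)*(-21186 + 5*I*sqrt(10)) ≈ -265.52 - 3.5577e+5*I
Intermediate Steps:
m = I*sqrt(282) (m = sqrt(-282) = I*sqrt(282) ≈ 16.793*I)
q(l, R) = (11 + l)*(R + 4*l**2) (q(l, R) = (11 + l)*(R + l**2*4) = (11 + l)*(R + 4*l**2))
s = 5*I*sqrt(10) (s = sqrt(-250) = 5*I*sqrt(10) ≈ 15.811*I)
m*(q(-22, -10) + s) = (I*sqrt(282))*((4*(-22)**3 + 11*(-10) + 44*(-22)**2 - 10*(-22)) + 5*I*sqrt(10)) = (I*sqrt(282))*((4*(-10648) - 110 + 44*484 + 220) + 5*I*sqrt(10)) = (I*sqrt(282))*((-42592 - 110 + 21296 + 220) + 5*I*sqrt(10)) = (I*sqrt(282))*(-21186 + 5*I*sqrt(10)) = I*sqrt(282)*(-21186 + 5*I*sqrt(10))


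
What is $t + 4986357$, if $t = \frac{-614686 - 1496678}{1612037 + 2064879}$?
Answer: $\frac{4583603430912}{919229} \approx 4.9864 \cdot 10^{6}$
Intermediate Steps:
$t = - \frac{527841}{919229}$ ($t = - \frac{2111364}{3676916} = \left(-2111364\right) \frac{1}{3676916} = - \frac{527841}{919229} \approx -0.57422$)
$t + 4986357 = - \frac{527841}{919229} + 4986357 = \frac{4583603430912}{919229}$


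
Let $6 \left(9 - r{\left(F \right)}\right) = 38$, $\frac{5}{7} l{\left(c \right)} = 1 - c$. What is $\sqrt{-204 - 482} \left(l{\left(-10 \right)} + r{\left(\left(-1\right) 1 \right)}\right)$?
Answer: $\frac{1897 i \sqrt{14}}{15} \approx 473.19 i$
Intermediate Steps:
$l{\left(c \right)} = \frac{7}{5} - \frac{7 c}{5}$ ($l{\left(c \right)} = \frac{7 \left(1 - c\right)}{5} = \frac{7}{5} - \frac{7 c}{5}$)
$r{\left(F \right)} = \frac{8}{3}$ ($r{\left(F \right)} = 9 - \frac{19}{3} = \frac{8}{3}$)
$\sqrt{-204 - 482} \left(l{\left(-10 \right)} + r{\left(\left(-1\right) 1 \right)}\right) = \sqrt{-204 - 482} \left(\left(\frac{7}{5} - -14\right) + \frac{8}{3}\right) = \sqrt{-686} \left(\left(\frac{7}{5} + 14\right) + \frac{8}{3}\right) = 7 i \sqrt{14} \left(\frac{77}{5} + \frac{8}{3}\right) = 7 i \sqrt{14} \cdot \frac{271}{15} = \frac{1897 i \sqrt{14}}{15}$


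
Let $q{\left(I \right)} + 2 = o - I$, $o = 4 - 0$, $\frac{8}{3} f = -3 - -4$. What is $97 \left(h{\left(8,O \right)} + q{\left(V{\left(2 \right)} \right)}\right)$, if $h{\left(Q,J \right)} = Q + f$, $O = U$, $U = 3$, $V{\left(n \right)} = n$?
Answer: $\frac{6499}{8} \approx 812.38$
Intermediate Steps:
$f = \frac{3}{8}$ ($f = \frac{3 \left(-3 - -4\right)}{8} = \frac{3 \left(-3 + 4\right)}{8} = \frac{3}{8} \cdot 1 = \frac{3}{8} \approx 0.375$)
$o = 4$ ($o = 4 + 0 = 4$)
$O = 3$
$h{\left(Q,J \right)} = \frac{3}{8} + Q$ ($h{\left(Q,J \right)} = Q + \frac{3}{8} = \frac{3}{8} + Q$)
$q{\left(I \right)} = 2 - I$ ($q{\left(I \right)} = -2 - \left(-4 + I\right) = 2 - I$)
$97 \left(h{\left(8,O \right)} + q{\left(V{\left(2 \right)} \right)}\right) = 97 \left(\left(\frac{3}{8} + 8\right) + \left(2 - 2\right)\right) = 97 \left(\frac{67}{8} + \left(2 - 2\right)\right) = 97 \left(\frac{67}{8} + 0\right) = 97 \cdot \frac{67}{8} = \frac{6499}{8}$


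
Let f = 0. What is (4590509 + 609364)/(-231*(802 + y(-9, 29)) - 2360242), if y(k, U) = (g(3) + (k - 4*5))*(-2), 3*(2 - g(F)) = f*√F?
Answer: -5199873/2557978 ≈ -2.0328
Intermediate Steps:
g(F) = 2 (g(F) = 2 - 0*√F = 2 - ⅓*0 = 2 + 0 = 2)
y(k, U) = 36 - 2*k (y(k, U) = (2 + (k - 4*5))*(-2) = (2 + (k - 20))*(-2) = (2 + (-20 + k))*(-2) = (-18 + k)*(-2) = 36 - 2*k)
(4590509 + 609364)/(-231*(802 + y(-9, 29)) - 2360242) = (4590509 + 609364)/(-231*(802 + (36 - 2*(-9))) - 2360242) = 5199873/(-231*(802 + (36 + 18)) - 2360242) = 5199873/(-231*(802 + 54) - 2360242) = 5199873/(-231*856 - 2360242) = 5199873/(-197736 - 2360242) = 5199873/(-2557978) = 5199873*(-1/2557978) = -5199873/2557978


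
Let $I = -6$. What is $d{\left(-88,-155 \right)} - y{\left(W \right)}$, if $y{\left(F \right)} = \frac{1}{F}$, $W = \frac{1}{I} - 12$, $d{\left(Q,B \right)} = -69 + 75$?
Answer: $\frac{444}{73} \approx 6.0822$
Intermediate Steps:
$d{\left(Q,B \right)} = 6$
$W = - \frac{73}{6}$ ($W = \frac{1}{-6} - 12 = - \frac{1}{6} - 12 = - \frac{73}{6} \approx -12.167$)
$d{\left(-88,-155 \right)} - y{\left(W \right)} = 6 - \frac{1}{- \frac{73}{6}} = 6 - - \frac{6}{73} = 6 + \frac{6}{73} = \frac{444}{73}$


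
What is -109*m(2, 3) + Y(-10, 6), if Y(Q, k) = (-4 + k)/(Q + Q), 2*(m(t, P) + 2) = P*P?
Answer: -1363/5 ≈ -272.60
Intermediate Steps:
m(t, P) = -2 + P**2/2 (m(t, P) = -2 + (P*P)/2 = -2 + P**2/2)
Y(Q, k) = (-4 + k)/(2*Q) (Y(Q, k) = (-4 + k)/((2*Q)) = (-4 + k)*(1/(2*Q)) = (-4 + k)/(2*Q))
-109*m(2, 3) + Y(-10, 6) = -109*(-2 + (1/2)*3**2) + (1/2)*(-4 + 6)/(-10) = -109*(-2 + (1/2)*9) + (1/2)*(-1/10)*2 = -109*(-2 + 9/2) - 1/10 = -109*5/2 - 1/10 = -545/2 - 1/10 = -1363/5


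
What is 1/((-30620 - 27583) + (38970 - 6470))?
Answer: -1/25703 ≈ -3.8906e-5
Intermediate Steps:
1/((-30620 - 27583) + (38970 - 6470)) = 1/(-58203 + 32500) = 1/(-25703) = -1/25703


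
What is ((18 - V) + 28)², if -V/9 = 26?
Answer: 78400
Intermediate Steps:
V = -234 (V = -9*26 = -234)
((18 - V) + 28)² = ((18 - 1*(-234)) + 28)² = ((18 + 234) + 28)² = (252 + 28)² = 280² = 78400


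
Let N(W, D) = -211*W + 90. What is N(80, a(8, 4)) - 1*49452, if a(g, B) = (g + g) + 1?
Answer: -66242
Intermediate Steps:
a(g, B) = 1 + 2*g (a(g, B) = 2*g + 1 = 1 + 2*g)
N(W, D) = 90 - 211*W
N(80, a(8, 4)) - 1*49452 = (90 - 211*80) - 1*49452 = (90 - 16880) - 49452 = -16790 - 49452 = -66242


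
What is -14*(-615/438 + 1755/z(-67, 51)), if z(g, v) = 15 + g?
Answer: 71855/146 ≈ 492.16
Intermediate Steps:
-14*(-615/438 + 1755/z(-67, 51)) = -14*(-615/438 + 1755/(15 - 67)) = -14*(-615*1/438 + 1755/(-52)) = -14*(-205/146 + 1755*(-1/52)) = -14*(-205/146 - 135/4) = -14*(-10265/292) = 71855/146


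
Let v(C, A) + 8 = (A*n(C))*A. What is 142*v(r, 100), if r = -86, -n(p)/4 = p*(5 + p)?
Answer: -39566881136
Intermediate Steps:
n(p) = -4*p*(5 + p)
v(C, A) = -8 - 4*C*A²*(5 + C) (v(C, A) = -8 + (A*(-4*C*(5 + C)))*A = -8 + (-4*A*C*(5 + C))*A = -8 - 4*C*A²*(5 + C))
142*v(r, 100) = 142*(-8 - 4*(-86)*100²*(5 - 86)) = 142*(-8 - 4*(-86)*10000*(-81)) = 142*(-8 - 278640000) = 142*(-278640008) = -39566881136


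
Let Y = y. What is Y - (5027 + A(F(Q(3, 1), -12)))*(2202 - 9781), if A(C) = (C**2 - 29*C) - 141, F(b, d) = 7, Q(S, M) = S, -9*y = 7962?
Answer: 107588830/3 ≈ 3.5863e+7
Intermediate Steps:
y = -2654/3 (y = -1/9*7962 = -2654/3 ≈ -884.67)
A(C) = -141 + C**2 - 29*C
Y = -2654/3 ≈ -884.67
Y - (5027 + A(F(Q(3, 1), -12)))*(2202 - 9781) = -2654/3 - (5027 + (-141 + 7**2 - 29*7))*(2202 - 9781) = -2654/3 - (5027 + (-141 + 49 - 203))*(-7579) = -2654/3 - (5027 - 295)*(-7579) = -2654/3 - 4732*(-7579) = -2654/3 - 1*(-35863828) = -2654/3 + 35863828 = 107588830/3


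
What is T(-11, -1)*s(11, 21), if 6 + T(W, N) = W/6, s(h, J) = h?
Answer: -517/6 ≈ -86.167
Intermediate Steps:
T(W, N) = -6 + W/6
T(-11, -1)*s(11, 21) = (-6 + (⅙)*(-11))*11 = (-6 - 11/6)*11 = -47/6*11 = -517/6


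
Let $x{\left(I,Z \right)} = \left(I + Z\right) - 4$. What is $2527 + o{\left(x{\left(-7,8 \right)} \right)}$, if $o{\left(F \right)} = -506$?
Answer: $2021$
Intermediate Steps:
$x{\left(I,Z \right)} = -4 + I + Z$ ($x{\left(I,Z \right)} = \left(I + Z\right) - 4 = -4 + I + Z$)
$2527 + o{\left(x{\left(-7,8 \right)} \right)} = 2527 - 506 = 2021$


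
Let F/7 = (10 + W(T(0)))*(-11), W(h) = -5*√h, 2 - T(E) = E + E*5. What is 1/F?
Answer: -1/385 - √2/770 ≈ -0.0044340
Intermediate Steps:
T(E) = 2 - 6*E (T(E) = 2 - (E + E*5) = 2 - (E + 5*E) = 2 - 6*E)
F = -770 + 385*√2 (F = 7*((10 - 5*√(2 - 6*0))*(-11)) = 7*((10 - 5*√(2 + 0))*(-11)) = 7*((10 - 5*√2)*(-11)) = 7*(-110 + 55*√2) = -770 + 385*√2 ≈ -225.53)
1/F = 1/(-770 + 385*√2)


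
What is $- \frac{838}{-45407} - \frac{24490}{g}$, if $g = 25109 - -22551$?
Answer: $- \frac{107207835}{216409762} \approx -0.49539$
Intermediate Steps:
$g = 47660$ ($g = 25109 + 22551 = 47660$)
$- \frac{838}{-45407} - \frac{24490}{g} = - \frac{838}{-45407} - \frac{24490}{47660} = \left(-838\right) \left(- \frac{1}{45407}\right) - \frac{2449}{4766} = \frac{838}{45407} - \frac{2449}{4766} = - \frac{107207835}{216409762}$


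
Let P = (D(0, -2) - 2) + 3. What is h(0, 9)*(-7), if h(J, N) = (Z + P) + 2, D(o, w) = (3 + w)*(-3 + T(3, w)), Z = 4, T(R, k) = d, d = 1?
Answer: -35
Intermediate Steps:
T(R, k) = 1
D(o, w) = -6 - 2*w (D(o, w) = (3 + w)*(-3 + 1) = (3 + w)*(-2) = -6 - 2*w)
P = -1 (P = ((-6 - 2*(-2)) - 2) + 3 = ((-6 + 4) - 2) + 3 = (-2 - 2) + 3 = -4 + 3 = -1)
h(J, N) = 5 (h(J, N) = (4 - 1) + 2 = 3 + 2 = 5)
h(0, 9)*(-7) = 5*(-7) = -35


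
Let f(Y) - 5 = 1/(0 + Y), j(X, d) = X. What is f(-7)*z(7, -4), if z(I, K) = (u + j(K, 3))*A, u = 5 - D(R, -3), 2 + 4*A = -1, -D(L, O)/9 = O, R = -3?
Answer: 663/7 ≈ 94.714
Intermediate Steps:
D(L, O) = -9*O
A = -¾ (A = -½ + (¼)*(-1) = -½ - ¼ = -¾ ≈ -0.75000)
f(Y) = 5 + 1/Y (f(Y) = 5 + 1/(0 + Y) = 5 + 1/Y)
u = -22 (u = 5 - (-9)*(-3) = 5 - 1*27 = 5 - 27 = -22)
z(I, K) = 33/2 - 3*K/4 (z(I, K) = (-22 + K)*(-¾) = 33/2 - 3*K/4)
f(-7)*z(7, -4) = (5 + 1/(-7))*(33/2 - ¾*(-4)) = (5 - ⅐)*(33/2 + 3) = (34/7)*(39/2) = 663/7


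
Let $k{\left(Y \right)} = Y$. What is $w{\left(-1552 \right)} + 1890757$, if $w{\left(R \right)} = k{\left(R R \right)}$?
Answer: $4299461$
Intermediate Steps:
$w{\left(R \right)} = R^{2}$ ($w{\left(R \right)} = R R = R^{2}$)
$w{\left(-1552 \right)} + 1890757 = \left(-1552\right)^{2} + 1890757 = 2408704 + 1890757 = 4299461$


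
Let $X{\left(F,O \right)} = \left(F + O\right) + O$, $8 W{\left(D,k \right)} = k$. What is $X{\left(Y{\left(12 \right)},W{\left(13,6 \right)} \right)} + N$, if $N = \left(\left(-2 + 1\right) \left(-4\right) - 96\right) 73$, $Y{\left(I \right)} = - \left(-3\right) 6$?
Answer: $- \frac{13393}{2} \approx -6696.5$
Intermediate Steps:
$W{\left(D,k \right)} = \frac{k}{8}$
$Y{\left(I \right)} = 18$ ($Y{\left(I \right)} = \left(-1\right) \left(-18\right) = 18$)
$X{\left(F,O \right)} = F + 2 O$
$N = -6716$ ($N = \left(\left(-1\right) \left(-4\right) - 96\right) 73 = \left(4 - 96\right) 73 = \left(-92\right) 73 = -6716$)
$X{\left(Y{\left(12 \right)},W{\left(13,6 \right)} \right)} + N = \left(18 + 2 \cdot \frac{1}{8} \cdot 6\right) - 6716 = \left(18 + 2 \cdot \frac{3}{4}\right) - 6716 = \left(18 + \frac{3}{2}\right) - 6716 = \frac{39}{2} - 6716 = - \frac{13393}{2}$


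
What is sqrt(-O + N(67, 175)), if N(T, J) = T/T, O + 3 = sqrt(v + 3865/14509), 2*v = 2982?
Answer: 2*sqrt(210511081 - 14509*sqrt(19620506191))/14509 ≈ 5.8836*I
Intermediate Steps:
v = 1491 (v = (1/2)*2982 = 1491)
O = -3 + 4*sqrt(19620506191)/14509 (O = -3 + sqrt(1491 + 3865/14509) = -3 + sqrt(21636784/14509) = -3 + 4*sqrt(19620506191)/14509 ≈ 35.617)
N(T, J) = 1
sqrt(-O + N(67, 175)) = sqrt(-(-3 + 4*sqrt(19620506191)/14509) + 1) = sqrt((3 - 4*sqrt(19620506191)/14509) + 1) = sqrt(4 - 4*sqrt(19620506191)/14509)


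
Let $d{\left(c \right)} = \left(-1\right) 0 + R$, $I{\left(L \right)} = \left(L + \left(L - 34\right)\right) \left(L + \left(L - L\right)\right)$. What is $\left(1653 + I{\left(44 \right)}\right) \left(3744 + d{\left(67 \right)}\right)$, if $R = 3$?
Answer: $15096663$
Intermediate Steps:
$I{\left(L \right)} = L \left(-34 + 2 L\right)$ ($I{\left(L \right)} = \left(L + \left(L - 34\right)\right) \left(L + 0\right) = \left(L + \left(-34 + L\right)\right) L = \left(-34 + 2 L\right) L = L \left(-34 + 2 L\right)$)
$d{\left(c \right)} = 3$ ($d{\left(c \right)} = \left(-1\right) 0 + 3 = 0 + 3 = 3$)
$\left(1653 + I{\left(44 \right)}\right) \left(3744 + d{\left(67 \right)}\right) = \left(1653 + 2 \cdot 44 \left(-17 + 44\right)\right) \left(3744 + 3\right) = \left(1653 + 2 \cdot 44 \cdot 27\right) 3747 = \left(1653 + 2376\right) 3747 = 4029 \cdot 3747 = 15096663$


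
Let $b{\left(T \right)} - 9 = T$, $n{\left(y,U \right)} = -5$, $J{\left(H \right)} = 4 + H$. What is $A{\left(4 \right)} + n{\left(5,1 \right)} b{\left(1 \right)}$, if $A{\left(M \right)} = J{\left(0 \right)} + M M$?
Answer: $-30$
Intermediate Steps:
$b{\left(T \right)} = 9 + T$
$A{\left(M \right)} = 4 + M^{2}$ ($A{\left(M \right)} = \left(4 + 0\right) + M M = 4 + M^{2}$)
$A{\left(4 \right)} + n{\left(5,1 \right)} b{\left(1 \right)} = \left(4 + 4^{2}\right) - 5 \left(9 + 1\right) = \left(4 + 16\right) - 50 = 20 - 50 = -30$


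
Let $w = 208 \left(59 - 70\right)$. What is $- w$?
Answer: $2288$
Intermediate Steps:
$w = -2288$ ($w = 208 \left(59 - 70\right) = 208 \left(-11\right) = -2288$)
$- w = \left(-1\right) \left(-2288\right) = 2288$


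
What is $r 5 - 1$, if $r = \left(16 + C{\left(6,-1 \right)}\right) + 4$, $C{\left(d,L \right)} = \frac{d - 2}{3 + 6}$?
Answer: $\frac{911}{9} \approx 101.22$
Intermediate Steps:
$C{\left(d,L \right)} = - \frac{2}{9} + \frac{d}{9}$ ($C{\left(d,L \right)} = \frac{-2 + d}{9} = \left(-2 + d\right) \frac{1}{9} = - \frac{2}{9} + \frac{d}{9}$)
$r = \frac{184}{9}$ ($r = \left(16 + \left(- \frac{2}{9} + \frac{1}{9} \cdot 6\right)\right) + 4 = \left(16 + \left(- \frac{2}{9} + \frac{2}{3}\right)\right) + 4 = \left(16 + \frac{4}{9}\right) + 4 = \frac{148}{9} + 4 = \frac{184}{9} \approx 20.444$)
$r 5 - 1 = \frac{184}{9} \cdot 5 - 1 = \frac{920}{9} - 1 = \frac{911}{9}$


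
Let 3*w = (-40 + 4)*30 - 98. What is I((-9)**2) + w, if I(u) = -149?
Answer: -1625/3 ≈ -541.67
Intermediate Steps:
w = -1178/3 (w = ((-40 + 4)*30 - 98)/3 = (-36*30 - 98)/3 = (-1080 - 98)/3 = (1/3)*(-1178) = -1178/3 ≈ -392.67)
I((-9)**2) + w = -149 - 1178/3 = -1625/3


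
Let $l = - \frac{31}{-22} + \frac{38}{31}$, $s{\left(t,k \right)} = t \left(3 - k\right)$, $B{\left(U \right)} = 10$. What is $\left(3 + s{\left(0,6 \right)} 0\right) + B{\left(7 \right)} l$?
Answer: $\frac{10008}{341} \approx 29.349$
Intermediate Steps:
$l = \frac{1797}{682}$ ($l = \left(-31\right) \left(- \frac{1}{22}\right) + 38 \cdot \frac{1}{31} = \frac{31}{22} + \frac{38}{31} = \frac{1797}{682} \approx 2.6349$)
$\left(3 + s{\left(0,6 \right)} 0\right) + B{\left(7 \right)} l = \left(3 + 0 \left(3 - 6\right) 0\right) + 10 \cdot \frac{1797}{682} = \left(3 + 0 \left(3 - 6\right) 0\right) + \frac{8985}{341} = \left(3 + 0 \left(-3\right) 0\right) + \frac{8985}{341} = \left(3 + 0 \cdot 0\right) + \frac{8985}{341} = \left(3 + 0\right) + \frac{8985}{341} = 3 + \frac{8985}{341} = \frac{10008}{341}$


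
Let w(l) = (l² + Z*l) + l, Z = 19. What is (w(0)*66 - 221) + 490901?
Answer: 490680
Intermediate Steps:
w(l) = l² + 20*l (w(l) = (l² + 19*l) + l = l² + 20*l)
(w(0)*66 - 221) + 490901 = ((0*(20 + 0))*66 - 221) + 490901 = ((0*20)*66 - 221) + 490901 = (0*66 - 221) + 490901 = (0 - 221) + 490901 = -221 + 490901 = 490680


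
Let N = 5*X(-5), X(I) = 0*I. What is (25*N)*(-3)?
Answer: 0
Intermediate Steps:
X(I) = 0
N = 0 (N = 5*0 = 0)
(25*N)*(-3) = (25*0)*(-3) = 0*(-3) = 0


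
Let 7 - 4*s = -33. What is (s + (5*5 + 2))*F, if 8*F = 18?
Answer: 333/4 ≈ 83.250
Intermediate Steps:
F = 9/4 (F = (1/8)*18 = 9/4 ≈ 2.2500)
s = 10 (s = 7/4 - 1/4*(-33) = 7/4 + 33/4 = 10)
(s + (5*5 + 2))*F = (10 + (5*5 + 2))*(9/4) = (10 + (25 + 2))*(9/4) = (10 + 27)*(9/4) = 37*(9/4) = 333/4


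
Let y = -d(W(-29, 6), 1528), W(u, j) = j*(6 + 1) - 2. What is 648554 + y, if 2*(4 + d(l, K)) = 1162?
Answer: 647977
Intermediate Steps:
W(u, j) = -2 + 7*j (W(u, j) = j*7 - 2 = 7*j - 2 = -2 + 7*j)
d(l, K) = 577 (d(l, K) = -4 + (1/2)*1162 = -4 + 581 = 577)
y = -577 (y = -1*577 = -577)
648554 + y = 648554 - 577 = 647977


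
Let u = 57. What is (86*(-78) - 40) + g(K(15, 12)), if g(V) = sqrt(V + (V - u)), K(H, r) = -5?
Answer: -6748 + I*sqrt(67) ≈ -6748.0 + 8.1853*I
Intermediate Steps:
g(V) = sqrt(-57 + 2*V) (g(V) = sqrt(V + (V - 1*57)) = sqrt(V + (V - 57)) = sqrt(V + (-57 + V)) = sqrt(-57 + 2*V))
(86*(-78) - 40) + g(K(15, 12)) = (86*(-78) - 40) + sqrt(-57 + 2*(-5)) = (-6708 - 40) + sqrt(-57 - 10) = -6748 + sqrt(-67) = -6748 + I*sqrt(67)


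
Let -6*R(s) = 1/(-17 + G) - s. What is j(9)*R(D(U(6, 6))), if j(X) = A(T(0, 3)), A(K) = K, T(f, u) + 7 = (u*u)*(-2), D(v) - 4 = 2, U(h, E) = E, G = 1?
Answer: -2425/96 ≈ -25.260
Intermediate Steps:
D(v) = 6 (D(v) = 4 + 2 = 6)
T(f, u) = -7 - 2*u² (T(f, u) = -7 + (u*u)*(-2) = -7 + u²*(-2) = -7 - 2*u²)
R(s) = 1/96 + s/6 (R(s) = -(1/(-17 + 1) - s)/6 = -(1/(-16) - s)/6 = -(-1/16 - s)/6 = 1/96 + s/6)
j(X) = -25 (j(X) = -7 - 2*3² = -7 - 2*9 = -7 - 18 = -25)
j(9)*R(D(U(6, 6))) = -25*(1/96 + (⅙)*6) = -25*(1/96 + 1) = -25*97/96 = -2425/96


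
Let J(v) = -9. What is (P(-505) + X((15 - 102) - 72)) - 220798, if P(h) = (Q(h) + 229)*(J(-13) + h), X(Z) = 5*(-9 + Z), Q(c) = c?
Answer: -79774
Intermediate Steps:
X(Z) = -45 + 5*Z
P(h) = (-9 + h)*(229 + h) (P(h) = (h + 229)*(-9 + h) = (229 + h)*(-9 + h) = (-9 + h)*(229 + h))
(P(-505) + X((15 - 102) - 72)) - 220798 = ((-2061 + (-505)² + 220*(-505)) + (-45 + 5*((15 - 102) - 72))) - 220798 = ((-2061 + 255025 - 111100) + (-45 + 5*(-87 - 72))) - 220798 = (141864 + (-45 + 5*(-159))) - 220798 = (141864 + (-45 - 795)) - 220798 = (141864 - 840) - 220798 = 141024 - 220798 = -79774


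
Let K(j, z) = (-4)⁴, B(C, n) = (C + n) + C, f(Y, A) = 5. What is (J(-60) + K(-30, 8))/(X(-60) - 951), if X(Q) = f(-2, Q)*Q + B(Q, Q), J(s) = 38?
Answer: -98/477 ≈ -0.20545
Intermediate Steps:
B(C, n) = n + 2*C
K(j, z) = 256
X(Q) = 8*Q (X(Q) = 5*Q + (Q + 2*Q) = 5*Q + 3*Q = 8*Q)
(J(-60) + K(-30, 8))/(X(-60) - 951) = (38 + 256)/(8*(-60) - 951) = 294/(-480 - 951) = 294/(-1431) = 294*(-1/1431) = -98/477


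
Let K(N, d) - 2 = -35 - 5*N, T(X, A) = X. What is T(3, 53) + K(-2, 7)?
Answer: -20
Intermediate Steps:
K(N, d) = -33 - 5*N (K(N, d) = 2 + (-35 - 5*N) = -33 - 5*N)
T(3, 53) + K(-2, 7) = 3 + (-33 - 5*(-2)) = 3 + (-33 + 10) = 3 - 23 = -20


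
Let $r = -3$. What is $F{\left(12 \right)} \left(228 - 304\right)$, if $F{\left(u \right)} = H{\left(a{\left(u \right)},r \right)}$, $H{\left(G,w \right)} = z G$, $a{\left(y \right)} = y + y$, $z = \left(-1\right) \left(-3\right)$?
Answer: $-5472$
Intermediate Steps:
$z = 3$
$a{\left(y \right)} = 2 y$
$H{\left(G,w \right)} = 3 G$
$F{\left(u \right)} = 6 u$ ($F{\left(u \right)} = 3 \cdot 2 u = 6 u$)
$F{\left(12 \right)} \left(228 - 304\right) = 6 \cdot 12 \left(228 - 304\right) = 72 \left(-76\right) = -5472$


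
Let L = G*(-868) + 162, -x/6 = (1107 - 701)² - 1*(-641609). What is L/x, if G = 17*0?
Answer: -3/89605 ≈ -3.3480e-5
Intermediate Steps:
G = 0
x = -4838670 (x = -6*((1107 - 701)² - 1*(-641609)) = -6*(406² + 641609) = -6*(164836 + 641609) = -6*806445 = -4838670)
L = 162 (L = 0*(-868) + 162 = 0 + 162 = 162)
L/x = 162/(-4838670) = 162*(-1/4838670) = -3/89605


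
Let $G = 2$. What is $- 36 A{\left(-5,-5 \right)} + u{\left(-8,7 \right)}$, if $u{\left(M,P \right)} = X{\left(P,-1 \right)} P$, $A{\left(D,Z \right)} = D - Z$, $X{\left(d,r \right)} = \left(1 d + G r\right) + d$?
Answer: $84$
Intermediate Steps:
$X{\left(d,r \right)} = 2 d + 2 r$ ($X{\left(d,r \right)} = \left(1 d + 2 r\right) + d = \left(d + 2 r\right) + d = 2 d + 2 r$)
$u{\left(M,P \right)} = P \left(-2 + 2 P\right)$ ($u{\left(M,P \right)} = \left(2 P + 2 \left(-1\right)\right) P = \left(2 P - 2\right) P = \left(-2 + 2 P\right) P = P \left(-2 + 2 P\right)$)
$- 36 A{\left(-5,-5 \right)} + u{\left(-8,7 \right)} = - 36 \left(-5 - -5\right) + 2 \cdot 7 \left(-1 + 7\right) = - 36 \left(-5 + 5\right) + 2 \cdot 7 \cdot 6 = \left(-36\right) 0 + 84 = 0 + 84 = 84$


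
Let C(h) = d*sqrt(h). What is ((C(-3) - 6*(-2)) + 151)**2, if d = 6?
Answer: 26461 + 1956*I*sqrt(3) ≈ 26461.0 + 3387.9*I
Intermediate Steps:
C(h) = 6*sqrt(h)
((C(-3) - 6*(-2)) + 151)**2 = ((6*sqrt(-3) - 6*(-2)) + 151)**2 = ((6*(I*sqrt(3)) + 12) + 151)**2 = ((6*I*sqrt(3) + 12) + 151)**2 = ((12 + 6*I*sqrt(3)) + 151)**2 = (163 + 6*I*sqrt(3))**2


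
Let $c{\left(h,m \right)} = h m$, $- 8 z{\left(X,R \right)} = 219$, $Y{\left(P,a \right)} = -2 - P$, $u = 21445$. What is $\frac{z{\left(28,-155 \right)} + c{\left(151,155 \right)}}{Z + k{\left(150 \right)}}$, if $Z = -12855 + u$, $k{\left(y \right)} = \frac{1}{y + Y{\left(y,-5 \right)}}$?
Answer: $\frac{187021}{68716} \approx 2.7217$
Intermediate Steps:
$z{\left(X,R \right)} = - \frac{219}{8}$ ($z{\left(X,R \right)} = \left(- \frac{1}{8}\right) 219 = - \frac{219}{8}$)
$k{\left(y \right)} = - \frac{1}{2}$ ($k{\left(y \right)} = \frac{1}{y - \left(2 + y\right)} = \frac{1}{-2} = - \frac{1}{2}$)
$Z = 8590$ ($Z = -12855 + 21445 = 8590$)
$\frac{z{\left(28,-155 \right)} + c{\left(151,155 \right)}}{Z + k{\left(150 \right)}} = \frac{- \frac{219}{8} + 151 \cdot 155}{8590 - \frac{1}{2}} = \frac{- \frac{219}{8} + 23405}{\frac{17179}{2}} = \frac{187021}{8} \cdot \frac{2}{17179} = \frac{187021}{68716}$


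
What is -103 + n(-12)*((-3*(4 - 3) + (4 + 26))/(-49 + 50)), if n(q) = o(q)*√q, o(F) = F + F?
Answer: -103 - 1296*I*√3 ≈ -103.0 - 2244.7*I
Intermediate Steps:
o(F) = 2*F
n(q) = 2*q^(3/2) (n(q) = (2*q)*√q = 2*q^(3/2))
-103 + n(-12)*((-3*(4 - 3) + (4 + 26))/(-49 + 50)) = -103 + (2*(-12)^(3/2))*((-3*(4 - 3) + (4 + 26))/(-49 + 50)) = -103 + (2*(-24*I*√3))*((-3*1 + 30)/1) = -103 + (-48*I*√3)*((-3 + 30)*1) = -103 + (-48*I*√3)*(27*1) = -103 - 48*I*√3*27 = -103 - 1296*I*√3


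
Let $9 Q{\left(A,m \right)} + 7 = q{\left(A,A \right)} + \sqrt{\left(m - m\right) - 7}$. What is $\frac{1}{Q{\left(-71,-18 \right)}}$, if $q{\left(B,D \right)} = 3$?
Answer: $- \frac{36}{23} - \frac{9 i \sqrt{7}}{23} \approx -1.5652 - 1.0353 i$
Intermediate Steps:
$Q{\left(A,m \right)} = - \frac{4}{9} + \frac{i \sqrt{7}}{9}$ ($Q{\left(A,m \right)} = - \frac{7}{9} + \frac{3 + \sqrt{\left(m - m\right) - 7}}{9} = - \frac{7}{9} + \frac{3 + \sqrt{0 - 7}}{9} = - \frac{7}{9} + \frac{3 + \sqrt{-7}}{9} = - \frac{7}{9} + \frac{3 + i \sqrt{7}}{9} = - \frac{7}{9} + \left(\frac{1}{3} + \frac{i \sqrt{7}}{9}\right) = - \frac{4}{9} + \frac{i \sqrt{7}}{9}$)
$\frac{1}{Q{\left(-71,-18 \right)}} = \frac{1}{- \frac{4}{9} + \frac{i \sqrt{7}}{9}}$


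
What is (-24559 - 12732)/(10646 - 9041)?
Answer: -37291/1605 ≈ -23.234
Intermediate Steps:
(-24559 - 12732)/(10646 - 9041) = -37291/1605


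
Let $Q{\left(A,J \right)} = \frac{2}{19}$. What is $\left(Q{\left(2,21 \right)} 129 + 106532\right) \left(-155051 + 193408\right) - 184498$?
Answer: $\frac{77645101200}{19} \approx 4.0866 \cdot 10^{9}$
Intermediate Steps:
$Q{\left(A,J \right)} = \frac{2}{19}$ ($Q{\left(A,J \right)} = 2 \cdot \frac{1}{19} = \frac{2}{19}$)
$\left(Q{\left(2,21 \right)} 129 + 106532\right) \left(-155051 + 193408\right) - 184498 = \left(\frac{2}{19} \cdot 129 + 106532\right) \left(-155051 + 193408\right) - 184498 = \left(\frac{258}{19} + 106532\right) 38357 - 184498 = \frac{2024366}{19} \cdot 38357 - 184498 = \frac{77648606662}{19} - 184498 = \frac{77645101200}{19}$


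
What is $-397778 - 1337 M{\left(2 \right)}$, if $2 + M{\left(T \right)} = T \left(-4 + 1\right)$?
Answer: $-387082$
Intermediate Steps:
$M{\left(T \right)} = -2 - 3 T$ ($M{\left(T \right)} = -2 + T \left(-4 + 1\right) = -2 + T \left(-3\right) = -2 - 3 T$)
$-397778 - 1337 M{\left(2 \right)} = -397778 - 1337 \left(-2 - 6\right) = -397778 - 1337 \left(-8\right) = -397778 - -10696 = -397778 + 10696 = -387082$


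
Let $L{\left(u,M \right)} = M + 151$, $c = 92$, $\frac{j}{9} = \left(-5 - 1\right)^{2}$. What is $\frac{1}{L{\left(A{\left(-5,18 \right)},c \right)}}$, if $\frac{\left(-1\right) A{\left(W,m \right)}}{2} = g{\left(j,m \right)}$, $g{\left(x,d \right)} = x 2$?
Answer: $\frac{1}{243} \approx 0.0041152$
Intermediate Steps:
$j = 324$ ($j = 9 \left(-5 - 1\right)^{2} = 9 \left(-6\right)^{2} = 9 \cdot 36 = 324$)
$g{\left(x,d \right)} = 2 x$
$A{\left(W,m \right)} = -1296$ ($A{\left(W,m \right)} = - 2 \cdot 2 \cdot 324 = \left(-2\right) 648 = -1296$)
$L{\left(u,M \right)} = 151 + M$
$\frac{1}{L{\left(A{\left(-5,18 \right)},c \right)}} = \frac{1}{151 + 92} = \frac{1}{243}$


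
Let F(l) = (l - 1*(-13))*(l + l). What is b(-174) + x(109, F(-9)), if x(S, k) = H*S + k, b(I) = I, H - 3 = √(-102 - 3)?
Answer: 81 + 109*I*√105 ≈ 81.0 + 1116.9*I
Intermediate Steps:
H = 3 + I*√105 (H = 3 + √(-102 - 3) = 3 + √(-105) = 3 + I*√105 ≈ 3.0 + 10.247*I)
F(l) = 2*l*(13 + l) (F(l) = (l + 13)*(2*l) = (13 + l)*(2*l) = 2*l*(13 + l))
x(S, k) = k + S*(3 + I*√105) (x(S, k) = (3 + I*√105)*S + k = S*(3 + I*√105) + k = k + S*(3 + I*√105))
b(-174) + x(109, F(-9)) = -174 + (2*(-9)*(13 - 9) + 109*(3 + I*√105)) = -174 + (2*(-9)*4 + (327 + 109*I*√105)) = -174 + (-72 + (327 + 109*I*√105)) = -174 + (255 + 109*I*√105) = 81 + 109*I*√105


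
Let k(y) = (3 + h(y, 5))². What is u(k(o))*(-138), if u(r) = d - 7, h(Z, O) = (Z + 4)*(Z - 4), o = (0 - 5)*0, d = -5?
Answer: 1656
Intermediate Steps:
o = 0 (o = -5*0 = 0)
h(Z, O) = (-4 + Z)*(4 + Z) (h(Z, O) = (4 + Z)*(-4 + Z) = (-4 + Z)*(4 + Z))
k(y) = (-13 + y²)² (k(y) = (3 + (-16 + y²))² = (-13 + y²)²)
u(r) = -12 (u(r) = -5 - 7 = -12)
u(k(o))*(-138) = -12*(-138) = 1656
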